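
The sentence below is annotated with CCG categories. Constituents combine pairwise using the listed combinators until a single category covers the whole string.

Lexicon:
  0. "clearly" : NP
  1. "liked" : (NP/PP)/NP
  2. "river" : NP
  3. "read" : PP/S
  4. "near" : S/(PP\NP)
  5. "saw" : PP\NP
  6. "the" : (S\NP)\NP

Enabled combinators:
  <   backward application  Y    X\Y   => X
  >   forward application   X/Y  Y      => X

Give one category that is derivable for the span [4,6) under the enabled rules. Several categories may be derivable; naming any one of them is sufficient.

[0,7] S   <
  [0,1] "clearly" : NP
  [1,7] S\NP   <
    [1,6] NP   >
      [1,3] NP/PP   >
        [1,2] "liked" : (NP/PP)/NP
        [2,3] "river" : NP
      [3,6] PP   >
        [3,4] "read" : PP/S
        [4,6] S   >
          [4,5] "near" : S/(PP\NP)
          [5,6] "saw" : PP\NP
    [6,7] "the" : (S\NP)\NP

S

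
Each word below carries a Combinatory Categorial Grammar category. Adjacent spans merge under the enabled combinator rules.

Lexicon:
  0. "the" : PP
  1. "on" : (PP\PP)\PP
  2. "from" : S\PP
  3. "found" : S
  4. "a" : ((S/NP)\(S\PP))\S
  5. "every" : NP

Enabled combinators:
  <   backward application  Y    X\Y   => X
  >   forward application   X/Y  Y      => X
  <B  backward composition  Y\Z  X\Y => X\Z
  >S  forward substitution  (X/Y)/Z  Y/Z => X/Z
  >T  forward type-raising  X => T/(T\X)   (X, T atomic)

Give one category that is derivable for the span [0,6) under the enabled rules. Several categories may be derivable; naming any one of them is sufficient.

[0,6] S   >
  [0,5] S/NP   <
    [0,3] S\PP   <B
      [0,2] PP\PP   <
        [0,1] "the" : PP
        [1,2] "on" : (PP\PP)\PP
      [2,3] "from" : S\PP
    [3,5] (S/NP)\(S\PP)   <
      [3,4] "found" : S
      [4,5] "a" : ((S/NP)\(S\PP))\S
  [5,6] "every" : NP

S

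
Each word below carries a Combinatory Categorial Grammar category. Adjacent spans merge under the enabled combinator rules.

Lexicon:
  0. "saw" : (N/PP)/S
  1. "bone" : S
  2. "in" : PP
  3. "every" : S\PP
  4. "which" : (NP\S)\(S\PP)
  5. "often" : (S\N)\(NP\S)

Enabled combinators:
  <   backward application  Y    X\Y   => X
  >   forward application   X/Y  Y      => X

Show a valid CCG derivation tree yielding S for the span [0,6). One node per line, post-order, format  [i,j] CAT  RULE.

[0,1] (N/PP)/S  lex  "saw"
[1,2] S  lex  "bone"
[0,2] N/PP  >  k=1
[2,3] PP  lex  "in"
[0,3] N  >  k=2
[3,4] S\PP  lex  "every"
[4,5] (NP\S)\(S\PP)  lex  "which"
[3,5] NP\S  <  k=4
[5,6] (S\N)\(NP\S)  lex  "often"
[3,6] S\N  <  k=5
[0,6] S  <  k=3

[0,6] S   <
  [0,3] N   >
    [0,2] N/PP   >
      [0,1] "saw" : (N/PP)/S
      [1,2] "bone" : S
    [2,3] "in" : PP
  [3,6] S\N   <
    [3,5] NP\S   <
      [3,4] "every" : S\PP
      [4,5] "which" : (NP\S)\(S\PP)
    [5,6] "often" : (S\N)\(NP\S)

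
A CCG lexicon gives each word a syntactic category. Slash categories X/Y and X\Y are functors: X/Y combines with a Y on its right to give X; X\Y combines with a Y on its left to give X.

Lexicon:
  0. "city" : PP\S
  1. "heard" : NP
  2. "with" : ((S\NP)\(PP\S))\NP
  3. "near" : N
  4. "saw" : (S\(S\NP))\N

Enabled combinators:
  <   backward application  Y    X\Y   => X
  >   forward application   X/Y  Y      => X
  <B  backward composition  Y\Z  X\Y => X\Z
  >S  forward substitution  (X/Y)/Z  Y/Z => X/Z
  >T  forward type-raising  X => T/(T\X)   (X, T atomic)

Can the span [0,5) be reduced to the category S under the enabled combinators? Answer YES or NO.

[0,5] S   <
  [0,3] S\NP   <
    [0,1] "city" : PP\S
    [1,3] (S\NP)\(PP\S)   <
      [1,2] "heard" : NP
      [2,3] "with" : ((S\NP)\(PP\S))\NP
  [3,5] S\(S\NP)   <
    [3,4] "near" : N
    [4,5] "saw" : (S\(S\NP))\N

YES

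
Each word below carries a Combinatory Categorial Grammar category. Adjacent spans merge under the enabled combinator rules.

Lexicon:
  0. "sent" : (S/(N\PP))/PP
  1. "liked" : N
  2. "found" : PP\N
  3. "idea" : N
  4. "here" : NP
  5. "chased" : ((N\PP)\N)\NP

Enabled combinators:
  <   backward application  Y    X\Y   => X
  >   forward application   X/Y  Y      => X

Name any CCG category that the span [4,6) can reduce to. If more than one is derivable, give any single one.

(N\PP)\N

[0,6] S   >
  [0,3] S/(N\PP)   >
    [0,1] "sent" : (S/(N\PP))/PP
    [1,3] PP   <
      [1,2] "liked" : N
      [2,3] "found" : PP\N
  [3,6] N\PP   <
    [3,4] "idea" : N
    [4,6] (N\PP)\N   <
      [4,5] "here" : NP
      [5,6] "chased" : ((N\PP)\N)\NP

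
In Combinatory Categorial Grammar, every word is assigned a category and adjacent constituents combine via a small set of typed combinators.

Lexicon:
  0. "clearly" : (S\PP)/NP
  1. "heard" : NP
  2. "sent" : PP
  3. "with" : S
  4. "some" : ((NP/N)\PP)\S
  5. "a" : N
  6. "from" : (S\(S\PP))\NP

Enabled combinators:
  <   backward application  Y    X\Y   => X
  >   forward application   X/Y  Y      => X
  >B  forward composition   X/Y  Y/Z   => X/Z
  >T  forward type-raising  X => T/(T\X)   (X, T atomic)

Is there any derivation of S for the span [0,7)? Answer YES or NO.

YES

[0,7] S   <
  [0,2] S\PP   >
    [0,1] "clearly" : (S\PP)/NP
    [1,2] "heard" : NP
  [2,7] S\(S\PP)   <
    [2,6] NP   >
      [2,5] NP/N   <
        [2,3] "sent" : PP
        [3,5] (NP/N)\PP   <
          [3,4] "with" : S
          [4,5] "some" : ((NP/N)\PP)\S
      [5,6] "a" : N
    [6,7] "from" : (S\(S\PP))\NP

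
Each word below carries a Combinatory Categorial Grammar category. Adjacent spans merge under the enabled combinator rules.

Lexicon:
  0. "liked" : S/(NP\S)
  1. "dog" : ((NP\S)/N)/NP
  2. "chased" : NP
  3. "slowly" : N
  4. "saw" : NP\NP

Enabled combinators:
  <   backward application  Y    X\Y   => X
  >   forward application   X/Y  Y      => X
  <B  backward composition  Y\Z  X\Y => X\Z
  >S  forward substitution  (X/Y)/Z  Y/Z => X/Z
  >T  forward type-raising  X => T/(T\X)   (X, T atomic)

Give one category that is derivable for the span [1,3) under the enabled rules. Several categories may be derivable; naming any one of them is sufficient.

[0,5] S   >
  [0,1] "liked" : S/(NP\S)
  [1,5] NP\S   <B
    [1,4] NP\S   >
      [1,3] (NP\S)/N   >
        [1,2] "dog" : ((NP\S)/N)/NP
        [2,3] "chased" : NP
      [3,4] "slowly" : N
    [4,5] "saw" : NP\NP

(NP\S)/N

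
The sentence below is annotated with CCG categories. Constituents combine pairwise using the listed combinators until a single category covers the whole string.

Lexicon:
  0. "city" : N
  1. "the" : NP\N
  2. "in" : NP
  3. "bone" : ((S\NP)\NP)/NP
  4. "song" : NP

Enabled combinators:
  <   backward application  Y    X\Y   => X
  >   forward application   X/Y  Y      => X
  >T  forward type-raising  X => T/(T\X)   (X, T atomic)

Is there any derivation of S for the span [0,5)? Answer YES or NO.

YES

[0,5] S   <
  [0,2] NP   >
    [0,1] NP/(NP\N)   >T
      [0,1] "city" : N
    [1,2] "the" : NP\N
  [2,5] S\NP   <
    [2,3] "in" : NP
    [3,5] (S\NP)\NP   >
      [3,4] "bone" : ((S\NP)\NP)/NP
      [4,5] "song" : NP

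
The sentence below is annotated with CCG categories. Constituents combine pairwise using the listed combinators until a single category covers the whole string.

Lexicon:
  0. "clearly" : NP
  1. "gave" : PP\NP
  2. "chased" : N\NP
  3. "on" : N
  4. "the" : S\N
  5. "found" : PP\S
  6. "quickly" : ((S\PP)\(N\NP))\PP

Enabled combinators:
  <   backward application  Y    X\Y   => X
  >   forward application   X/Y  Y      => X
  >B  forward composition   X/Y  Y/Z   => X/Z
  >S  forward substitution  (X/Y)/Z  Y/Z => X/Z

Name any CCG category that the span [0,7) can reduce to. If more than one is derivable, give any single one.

[0,7] S   <
  [0,2] PP   <
    [0,1] "clearly" : NP
    [1,2] "gave" : PP\NP
  [2,7] S\PP   <
    [2,3] "chased" : N\NP
    [3,7] (S\PP)\(N\NP)   <
      [3,6] PP   <
        [3,5] S   <
          [3,4] "on" : N
          [4,5] "the" : S\N
        [5,6] "found" : PP\S
      [6,7] "quickly" : ((S\PP)\(N\NP))\PP

S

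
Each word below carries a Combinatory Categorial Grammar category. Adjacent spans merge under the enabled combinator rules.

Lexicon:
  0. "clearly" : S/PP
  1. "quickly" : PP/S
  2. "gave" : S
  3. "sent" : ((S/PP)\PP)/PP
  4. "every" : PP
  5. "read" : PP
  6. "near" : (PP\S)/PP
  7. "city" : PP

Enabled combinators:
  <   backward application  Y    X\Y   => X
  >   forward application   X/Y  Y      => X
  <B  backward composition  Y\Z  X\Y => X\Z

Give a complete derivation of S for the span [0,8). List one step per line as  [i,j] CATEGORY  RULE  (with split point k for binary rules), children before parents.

[0,8] S   >
  [0,1] "clearly" : S/PP
  [1,8] PP   <
    [1,6] S   >
      [1,5] S/PP   <
        [1,3] PP   >
          [1,2] "quickly" : PP/S
          [2,3] "gave" : S
        [3,5] (S/PP)\PP   >
          [3,4] "sent" : ((S/PP)\PP)/PP
          [4,5] "every" : PP
      [5,6] "read" : PP
    [6,8] PP\S   >
      [6,7] "near" : (PP\S)/PP
      [7,8] "city" : PP

[0,1] S/PP  lex  "clearly"
[1,2] PP/S  lex  "quickly"
[2,3] S  lex  "gave"
[1,3] PP  >  k=2
[3,4] ((S/PP)\PP)/PP  lex  "sent"
[4,5] PP  lex  "every"
[3,5] (S/PP)\PP  >  k=4
[1,5] S/PP  <  k=3
[5,6] PP  lex  "read"
[1,6] S  >  k=5
[6,7] (PP\S)/PP  lex  "near"
[7,8] PP  lex  "city"
[6,8] PP\S  >  k=7
[1,8] PP  <  k=6
[0,8] S  >  k=1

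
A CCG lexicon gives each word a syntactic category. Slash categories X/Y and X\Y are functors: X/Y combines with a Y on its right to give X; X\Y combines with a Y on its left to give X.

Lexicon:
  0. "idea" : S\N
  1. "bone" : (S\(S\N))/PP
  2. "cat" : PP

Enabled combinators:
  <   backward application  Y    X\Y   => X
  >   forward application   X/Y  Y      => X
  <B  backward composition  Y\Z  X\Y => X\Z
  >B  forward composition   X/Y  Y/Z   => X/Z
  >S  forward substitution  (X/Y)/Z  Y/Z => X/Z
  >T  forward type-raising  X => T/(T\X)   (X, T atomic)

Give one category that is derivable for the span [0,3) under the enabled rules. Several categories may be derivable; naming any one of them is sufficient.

S

[0,3] S   <
  [0,1] "idea" : S\N
  [1,3] S\(S\N)   >
    [1,2] "bone" : (S\(S\N))/PP
    [2,3] "cat" : PP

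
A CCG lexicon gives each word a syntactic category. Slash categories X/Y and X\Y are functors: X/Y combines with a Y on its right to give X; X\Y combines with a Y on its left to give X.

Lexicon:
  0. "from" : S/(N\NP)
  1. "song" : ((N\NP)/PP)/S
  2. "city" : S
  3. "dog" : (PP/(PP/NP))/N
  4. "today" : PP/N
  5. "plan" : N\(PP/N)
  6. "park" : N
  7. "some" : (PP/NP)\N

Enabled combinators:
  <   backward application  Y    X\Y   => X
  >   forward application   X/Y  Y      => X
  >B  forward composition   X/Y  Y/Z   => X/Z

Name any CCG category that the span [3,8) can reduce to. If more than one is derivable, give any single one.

[0,8] S   >
  [0,3] S/PP   >B
    [0,1] "from" : S/(N\NP)
    [1,3] (N\NP)/PP   >
      [1,2] "song" : ((N\NP)/PP)/S
      [2,3] "city" : S
  [3,8] PP   >
    [3,6] PP/(PP/NP)   >
      [3,4] "dog" : (PP/(PP/NP))/N
      [4,6] N   <
        [4,5] "today" : PP/N
        [5,6] "plan" : N\(PP/N)
    [6,8] PP/NP   <
      [6,7] "park" : N
      [7,8] "some" : (PP/NP)\N

PP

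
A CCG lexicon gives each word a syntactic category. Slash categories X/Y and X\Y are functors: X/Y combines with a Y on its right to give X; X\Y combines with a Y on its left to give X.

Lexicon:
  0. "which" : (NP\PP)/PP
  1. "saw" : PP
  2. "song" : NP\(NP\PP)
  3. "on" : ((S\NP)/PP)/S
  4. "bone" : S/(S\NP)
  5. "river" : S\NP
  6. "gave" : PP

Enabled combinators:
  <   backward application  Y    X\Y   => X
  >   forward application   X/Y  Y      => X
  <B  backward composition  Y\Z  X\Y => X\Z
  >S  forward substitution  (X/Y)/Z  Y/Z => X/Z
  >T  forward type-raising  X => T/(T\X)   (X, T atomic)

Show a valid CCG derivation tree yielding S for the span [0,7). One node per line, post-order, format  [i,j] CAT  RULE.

[0,7] S   <
  [0,3] NP   <
    [0,2] NP\PP   >
      [0,1] "which" : (NP\PP)/PP
      [1,2] "saw" : PP
    [2,3] "song" : NP\(NP\PP)
  [3,7] S\NP   >
    [3,6] (S\NP)/PP   >
      [3,4] "on" : ((S\NP)/PP)/S
      [4,6] S   >
        [4,5] "bone" : S/(S\NP)
        [5,6] "river" : S\NP
    [6,7] "gave" : PP

[0,1] (NP\PP)/PP  lex  "which"
[1,2] PP  lex  "saw"
[0,2] NP\PP  >  k=1
[2,3] NP\(NP\PP)  lex  "song"
[0,3] NP  <  k=2
[3,4] ((S\NP)/PP)/S  lex  "on"
[4,5] S/(S\NP)  lex  "bone"
[5,6] S\NP  lex  "river"
[4,6] S  >  k=5
[3,6] (S\NP)/PP  >  k=4
[6,7] PP  lex  "gave"
[3,7] S\NP  >  k=6
[0,7] S  <  k=3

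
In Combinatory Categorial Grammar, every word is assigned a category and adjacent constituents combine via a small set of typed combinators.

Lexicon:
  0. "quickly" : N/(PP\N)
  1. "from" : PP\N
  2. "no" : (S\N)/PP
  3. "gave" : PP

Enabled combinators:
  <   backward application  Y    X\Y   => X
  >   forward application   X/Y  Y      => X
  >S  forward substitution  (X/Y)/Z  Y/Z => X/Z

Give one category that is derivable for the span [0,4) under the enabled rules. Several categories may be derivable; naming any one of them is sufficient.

[0,4] S   <
  [0,2] N   >
    [0,1] "quickly" : N/(PP\N)
    [1,2] "from" : PP\N
  [2,4] S\N   >
    [2,3] "no" : (S\N)/PP
    [3,4] "gave" : PP

S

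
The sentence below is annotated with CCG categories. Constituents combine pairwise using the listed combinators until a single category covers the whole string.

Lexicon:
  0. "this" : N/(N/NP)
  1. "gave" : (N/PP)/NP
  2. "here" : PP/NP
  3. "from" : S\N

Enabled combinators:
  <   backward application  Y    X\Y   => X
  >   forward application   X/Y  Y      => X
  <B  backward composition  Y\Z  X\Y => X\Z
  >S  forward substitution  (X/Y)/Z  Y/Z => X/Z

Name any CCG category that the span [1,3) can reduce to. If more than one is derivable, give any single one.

N/NP

[0,4] S   <
  [0,3] N   >
    [0,1] "this" : N/(N/NP)
    [1,3] N/NP   >S
      [1,2] "gave" : (N/PP)/NP
      [2,3] "here" : PP/NP
  [3,4] "from" : S\N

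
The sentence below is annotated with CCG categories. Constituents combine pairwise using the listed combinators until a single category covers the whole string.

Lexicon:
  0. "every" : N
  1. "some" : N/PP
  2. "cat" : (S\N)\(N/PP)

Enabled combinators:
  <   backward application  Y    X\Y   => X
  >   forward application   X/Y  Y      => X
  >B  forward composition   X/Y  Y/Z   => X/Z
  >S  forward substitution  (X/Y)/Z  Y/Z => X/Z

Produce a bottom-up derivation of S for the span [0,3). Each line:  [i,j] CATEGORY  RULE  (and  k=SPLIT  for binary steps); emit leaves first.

[0,1] N  lex  "every"
[1,2] N/PP  lex  "some"
[2,3] (S\N)\(N/PP)  lex  "cat"
[1,3] S\N  <  k=2
[0,3] S  <  k=1

[0,3] S   <
  [0,1] "every" : N
  [1,3] S\N   <
    [1,2] "some" : N/PP
    [2,3] "cat" : (S\N)\(N/PP)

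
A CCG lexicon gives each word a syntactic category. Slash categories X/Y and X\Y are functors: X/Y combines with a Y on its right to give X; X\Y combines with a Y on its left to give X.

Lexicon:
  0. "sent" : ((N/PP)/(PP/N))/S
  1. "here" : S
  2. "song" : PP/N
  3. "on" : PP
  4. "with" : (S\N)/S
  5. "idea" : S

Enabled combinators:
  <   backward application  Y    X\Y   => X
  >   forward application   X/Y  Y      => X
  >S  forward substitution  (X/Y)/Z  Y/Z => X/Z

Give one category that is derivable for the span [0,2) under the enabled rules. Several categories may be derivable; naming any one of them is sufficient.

[0,6] S   <
  [0,4] N   >
    [0,3] N/PP   >
      [0,2] (N/PP)/(PP/N)   >
        [0,1] "sent" : ((N/PP)/(PP/N))/S
        [1,2] "here" : S
      [2,3] "song" : PP/N
    [3,4] "on" : PP
  [4,6] S\N   >
    [4,5] "with" : (S\N)/S
    [5,6] "idea" : S

(N/PP)/(PP/N)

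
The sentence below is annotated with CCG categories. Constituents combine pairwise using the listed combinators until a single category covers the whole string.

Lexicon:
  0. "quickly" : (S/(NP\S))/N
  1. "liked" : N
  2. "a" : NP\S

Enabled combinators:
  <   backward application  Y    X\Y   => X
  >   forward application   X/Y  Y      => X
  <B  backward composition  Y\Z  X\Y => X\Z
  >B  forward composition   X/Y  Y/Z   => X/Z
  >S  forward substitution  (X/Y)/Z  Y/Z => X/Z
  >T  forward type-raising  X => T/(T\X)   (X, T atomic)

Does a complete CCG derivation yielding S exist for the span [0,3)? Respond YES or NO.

[0,3] S   >
  [0,2] S/(NP\S)   >
    [0,1] "quickly" : (S/(NP\S))/N
    [1,2] "liked" : N
  [2,3] "a" : NP\S

YES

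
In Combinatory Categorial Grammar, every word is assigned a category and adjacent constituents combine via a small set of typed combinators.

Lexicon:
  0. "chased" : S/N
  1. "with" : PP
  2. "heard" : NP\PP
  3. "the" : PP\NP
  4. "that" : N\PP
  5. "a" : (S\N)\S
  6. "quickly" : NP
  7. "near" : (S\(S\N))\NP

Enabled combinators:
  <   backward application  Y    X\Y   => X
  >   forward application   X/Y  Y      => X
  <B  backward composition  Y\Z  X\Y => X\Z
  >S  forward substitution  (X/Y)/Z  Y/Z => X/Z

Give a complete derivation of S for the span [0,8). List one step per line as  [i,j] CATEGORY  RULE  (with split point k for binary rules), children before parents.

[0,8] S   <
  [0,6] S\N   <
    [0,5] S   >
      [0,1] "chased" : S/N
      [1,5] N   <
        [1,2] "with" : PP
        [2,5] N\PP   <B
          [2,3] "heard" : NP\PP
          [3,5] N\NP   <B
            [3,4] "the" : PP\NP
            [4,5] "that" : N\PP
    [5,6] "a" : (S\N)\S
  [6,8] S\(S\N)   <
    [6,7] "quickly" : NP
    [7,8] "near" : (S\(S\N))\NP

[0,1] S/N  lex  "chased"
[1,2] PP  lex  "with"
[2,3] NP\PP  lex  "heard"
[3,4] PP\NP  lex  "the"
[4,5] N\PP  lex  "that"
[3,5] N\NP  <B  k=4
[2,5] N\PP  <B  k=3
[1,5] N  <  k=2
[0,5] S  >  k=1
[5,6] (S\N)\S  lex  "a"
[0,6] S\N  <  k=5
[6,7] NP  lex  "quickly"
[7,8] (S\(S\N))\NP  lex  "near"
[6,8] S\(S\N)  <  k=7
[0,8] S  <  k=6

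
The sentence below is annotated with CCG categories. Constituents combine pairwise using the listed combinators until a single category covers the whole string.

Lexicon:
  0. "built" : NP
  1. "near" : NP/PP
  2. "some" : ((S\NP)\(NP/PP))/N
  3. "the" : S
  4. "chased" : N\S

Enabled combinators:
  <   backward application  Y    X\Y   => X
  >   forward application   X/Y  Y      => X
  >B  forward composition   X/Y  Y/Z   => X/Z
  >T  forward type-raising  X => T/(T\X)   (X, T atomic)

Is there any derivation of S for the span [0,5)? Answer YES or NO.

[0,5] S   >
  [0,1] S/(S\NP)   >T
    [0,1] "built" : NP
  [1,5] S\NP   <
    [1,2] "near" : NP/PP
    [2,5] (S\NP)\(NP/PP)   >
      [2,3] "some" : ((S\NP)\(NP/PP))/N
      [3,5] N   <
        [3,4] "the" : S
        [4,5] "chased" : N\S

YES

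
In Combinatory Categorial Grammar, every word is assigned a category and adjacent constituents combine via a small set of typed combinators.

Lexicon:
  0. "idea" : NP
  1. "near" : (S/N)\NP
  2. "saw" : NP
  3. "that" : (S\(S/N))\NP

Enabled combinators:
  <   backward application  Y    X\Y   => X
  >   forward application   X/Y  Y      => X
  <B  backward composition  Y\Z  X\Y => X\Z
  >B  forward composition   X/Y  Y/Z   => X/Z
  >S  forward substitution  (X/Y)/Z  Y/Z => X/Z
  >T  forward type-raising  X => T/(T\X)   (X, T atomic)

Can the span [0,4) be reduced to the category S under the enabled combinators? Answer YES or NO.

[0,4] S   <
  [0,1] "idea" : NP
  [1,4] S\NP   <B
    [1,2] "near" : (S/N)\NP
    [2,4] S\(S/N)   <
      [2,3] "saw" : NP
      [3,4] "that" : (S\(S/N))\NP

YES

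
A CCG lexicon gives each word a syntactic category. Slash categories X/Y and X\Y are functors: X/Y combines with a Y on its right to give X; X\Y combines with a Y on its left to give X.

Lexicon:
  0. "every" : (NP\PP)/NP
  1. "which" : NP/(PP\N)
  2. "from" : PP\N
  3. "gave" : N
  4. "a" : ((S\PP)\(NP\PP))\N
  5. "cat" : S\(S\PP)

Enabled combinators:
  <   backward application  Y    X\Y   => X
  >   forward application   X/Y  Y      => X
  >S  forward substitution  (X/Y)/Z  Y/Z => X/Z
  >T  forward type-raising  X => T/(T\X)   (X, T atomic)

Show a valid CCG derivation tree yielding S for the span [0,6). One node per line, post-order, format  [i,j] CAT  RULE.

[0,1] (NP\PP)/NP  lex  "every"
[1,2] NP/(PP\N)  lex  "which"
[2,3] PP\N  lex  "from"
[1,3] NP  >  k=2
[0,3] NP\PP  >  k=1
[3,4] N  lex  "gave"
[4,5] ((S\PP)\(NP\PP))\N  lex  "a"
[3,5] (S\PP)\(NP\PP)  <  k=4
[0,5] S\PP  <  k=3
[5,6] S\(S\PP)  lex  "cat"
[0,6] S  <  k=5

[0,6] S   <
  [0,5] S\PP   <
    [0,3] NP\PP   >
      [0,1] "every" : (NP\PP)/NP
      [1,3] NP   >
        [1,2] "which" : NP/(PP\N)
        [2,3] "from" : PP\N
    [3,5] (S\PP)\(NP\PP)   <
      [3,4] "gave" : N
      [4,5] "a" : ((S\PP)\(NP\PP))\N
  [5,6] "cat" : S\(S\PP)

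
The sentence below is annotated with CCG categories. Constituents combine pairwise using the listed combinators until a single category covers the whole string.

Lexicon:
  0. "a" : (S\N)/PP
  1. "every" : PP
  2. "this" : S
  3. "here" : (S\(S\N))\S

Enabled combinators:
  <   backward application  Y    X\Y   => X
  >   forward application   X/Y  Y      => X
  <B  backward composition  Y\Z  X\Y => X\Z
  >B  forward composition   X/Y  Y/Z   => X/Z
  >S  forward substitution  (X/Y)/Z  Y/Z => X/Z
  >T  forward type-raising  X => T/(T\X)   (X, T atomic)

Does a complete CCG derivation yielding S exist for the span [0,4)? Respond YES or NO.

[0,4] S   <
  [0,2] S\N   >
    [0,1] "a" : (S\N)/PP
    [1,2] "every" : PP
  [2,4] S\(S\N)   <
    [2,3] "this" : S
    [3,4] "here" : (S\(S\N))\S

YES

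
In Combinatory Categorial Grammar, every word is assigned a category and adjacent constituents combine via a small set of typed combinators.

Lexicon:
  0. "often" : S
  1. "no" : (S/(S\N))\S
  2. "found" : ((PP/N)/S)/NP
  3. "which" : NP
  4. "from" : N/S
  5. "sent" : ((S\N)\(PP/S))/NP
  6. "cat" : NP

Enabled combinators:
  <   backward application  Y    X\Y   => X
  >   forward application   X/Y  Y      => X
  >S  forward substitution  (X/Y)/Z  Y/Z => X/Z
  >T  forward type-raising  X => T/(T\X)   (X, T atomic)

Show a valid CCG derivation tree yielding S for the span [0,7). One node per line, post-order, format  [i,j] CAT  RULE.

[0,1] S  lex  "often"
[1,2] (S/(S\N))\S  lex  "no"
[0,2] S/(S\N)  <  k=1
[2,3] ((PP/N)/S)/NP  lex  "found"
[3,4] NP  lex  "which"
[2,4] (PP/N)/S  >  k=3
[4,5] N/S  lex  "from"
[2,5] PP/S  >S  k=4
[5,6] ((S\N)\(PP/S))/NP  lex  "sent"
[6,7] NP  lex  "cat"
[5,7] (S\N)\(PP/S)  >  k=6
[2,7] S\N  <  k=5
[0,7] S  >  k=2

[0,7] S   >
  [0,2] S/(S\N)   <
    [0,1] "often" : S
    [1,2] "no" : (S/(S\N))\S
  [2,7] S\N   <
    [2,5] PP/S   >S
      [2,4] (PP/N)/S   >
        [2,3] "found" : ((PP/N)/S)/NP
        [3,4] "which" : NP
      [4,5] "from" : N/S
    [5,7] (S\N)\(PP/S)   >
      [5,6] "sent" : ((S\N)\(PP/S))/NP
      [6,7] "cat" : NP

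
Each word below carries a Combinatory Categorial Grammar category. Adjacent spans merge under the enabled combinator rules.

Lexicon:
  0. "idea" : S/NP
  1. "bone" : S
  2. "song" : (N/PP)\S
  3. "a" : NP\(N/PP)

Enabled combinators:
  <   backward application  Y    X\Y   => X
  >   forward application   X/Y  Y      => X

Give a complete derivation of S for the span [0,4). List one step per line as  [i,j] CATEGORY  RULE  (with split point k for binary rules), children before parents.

[0,1] S/NP  lex  "idea"
[1,2] S  lex  "bone"
[2,3] (N/PP)\S  lex  "song"
[1,3] N/PP  <  k=2
[3,4] NP\(N/PP)  lex  "a"
[1,4] NP  <  k=3
[0,4] S  >  k=1

[0,4] S   >
  [0,1] "idea" : S/NP
  [1,4] NP   <
    [1,3] N/PP   <
      [1,2] "bone" : S
      [2,3] "song" : (N/PP)\S
    [3,4] "a" : NP\(N/PP)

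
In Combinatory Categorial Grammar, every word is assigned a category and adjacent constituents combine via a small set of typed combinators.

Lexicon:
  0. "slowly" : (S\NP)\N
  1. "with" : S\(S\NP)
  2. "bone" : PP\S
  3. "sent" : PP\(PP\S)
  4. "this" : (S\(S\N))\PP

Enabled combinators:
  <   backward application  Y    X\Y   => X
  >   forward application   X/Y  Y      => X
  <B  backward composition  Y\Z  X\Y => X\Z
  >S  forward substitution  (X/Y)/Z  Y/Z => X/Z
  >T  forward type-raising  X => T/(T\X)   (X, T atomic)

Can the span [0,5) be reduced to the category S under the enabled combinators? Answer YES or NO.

YES

[0,5] S   <
  [0,2] S\N   <B
    [0,1] "slowly" : (S\NP)\N
    [1,2] "with" : S\(S\NP)
  [2,5] S\(S\N)   <
    [2,4] PP   <
      [2,3] "bone" : PP\S
      [3,4] "sent" : PP\(PP\S)
    [4,5] "this" : (S\(S\N))\PP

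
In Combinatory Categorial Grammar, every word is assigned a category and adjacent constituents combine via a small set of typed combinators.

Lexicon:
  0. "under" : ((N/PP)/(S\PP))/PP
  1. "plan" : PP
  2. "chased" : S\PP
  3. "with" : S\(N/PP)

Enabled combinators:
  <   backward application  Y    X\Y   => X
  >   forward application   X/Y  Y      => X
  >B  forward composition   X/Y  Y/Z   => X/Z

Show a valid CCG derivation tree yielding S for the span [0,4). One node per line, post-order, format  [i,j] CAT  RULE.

[0,1] ((N/PP)/(S\PP))/PP  lex  "under"
[1,2] PP  lex  "plan"
[0,2] (N/PP)/(S\PP)  >  k=1
[2,3] S\PP  lex  "chased"
[0,3] N/PP  >  k=2
[3,4] S\(N/PP)  lex  "with"
[0,4] S  <  k=3

[0,4] S   <
  [0,3] N/PP   >
    [0,2] (N/PP)/(S\PP)   >
      [0,1] "under" : ((N/PP)/(S\PP))/PP
      [1,2] "plan" : PP
    [2,3] "chased" : S\PP
  [3,4] "with" : S\(N/PP)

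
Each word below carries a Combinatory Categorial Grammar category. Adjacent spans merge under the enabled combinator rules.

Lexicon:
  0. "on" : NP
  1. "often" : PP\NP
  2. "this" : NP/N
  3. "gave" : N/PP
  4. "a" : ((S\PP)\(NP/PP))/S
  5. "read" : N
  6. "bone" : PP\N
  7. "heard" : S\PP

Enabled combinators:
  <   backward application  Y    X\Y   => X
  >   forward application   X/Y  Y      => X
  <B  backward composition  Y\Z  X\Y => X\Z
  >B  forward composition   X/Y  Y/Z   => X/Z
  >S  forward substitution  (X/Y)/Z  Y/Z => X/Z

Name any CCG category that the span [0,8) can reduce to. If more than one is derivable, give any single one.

[0,8] S   <
  [0,2] PP   <
    [0,1] "on" : NP
    [1,2] "often" : PP\NP
  [2,8] S\PP   <
    [2,4] NP/PP   >B
      [2,3] "this" : NP/N
      [3,4] "gave" : N/PP
    [4,8] (S\PP)\(NP/PP)   >
      [4,5] "a" : ((S\PP)\(NP/PP))/S
      [5,8] S   <
        [5,6] "read" : N
        [6,8] S\N   <B
          [6,7] "bone" : PP\N
          [7,8] "heard" : S\PP

S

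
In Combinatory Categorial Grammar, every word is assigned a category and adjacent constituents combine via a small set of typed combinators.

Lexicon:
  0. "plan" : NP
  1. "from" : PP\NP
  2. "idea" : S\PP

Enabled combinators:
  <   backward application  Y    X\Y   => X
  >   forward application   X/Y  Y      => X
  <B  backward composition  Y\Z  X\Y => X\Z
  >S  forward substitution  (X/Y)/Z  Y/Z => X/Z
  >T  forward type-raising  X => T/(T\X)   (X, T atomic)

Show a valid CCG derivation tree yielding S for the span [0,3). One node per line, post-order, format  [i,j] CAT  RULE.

[0,1] NP  lex  "plan"
[0,1] S/(S\NP)  >T
[1,2] PP\NP  lex  "from"
[2,3] S\PP  lex  "idea"
[1,3] S\NP  <B  k=2
[0,3] S  >  k=1

[0,3] S   >
  [0,1] S/(S\NP)   >T
    [0,1] "plan" : NP
  [1,3] S\NP   <B
    [1,2] "from" : PP\NP
    [2,3] "idea" : S\PP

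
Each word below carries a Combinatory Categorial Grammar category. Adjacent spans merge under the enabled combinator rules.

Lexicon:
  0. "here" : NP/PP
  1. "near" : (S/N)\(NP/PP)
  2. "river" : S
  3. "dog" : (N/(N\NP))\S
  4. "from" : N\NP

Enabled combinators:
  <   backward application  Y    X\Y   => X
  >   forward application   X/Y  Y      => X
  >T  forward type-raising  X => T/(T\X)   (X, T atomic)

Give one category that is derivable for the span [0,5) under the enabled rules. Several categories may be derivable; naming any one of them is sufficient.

S

[0,5] S   >
  [0,2] S/N   <
    [0,1] "here" : NP/PP
    [1,2] "near" : (S/N)\(NP/PP)
  [2,5] N   >
    [2,4] N/(N\NP)   <
      [2,3] "river" : S
      [3,4] "dog" : (N/(N\NP))\S
    [4,5] "from" : N\NP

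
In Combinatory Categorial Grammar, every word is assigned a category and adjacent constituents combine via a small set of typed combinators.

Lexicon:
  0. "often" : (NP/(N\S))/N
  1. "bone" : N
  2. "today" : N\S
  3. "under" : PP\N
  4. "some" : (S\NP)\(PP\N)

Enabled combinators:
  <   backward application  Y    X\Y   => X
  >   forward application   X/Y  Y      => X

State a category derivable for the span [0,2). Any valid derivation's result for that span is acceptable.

NP/(N\S)

[0,5] S   <
  [0,3] NP   >
    [0,2] NP/(N\S)   >
      [0,1] "often" : (NP/(N\S))/N
      [1,2] "bone" : N
    [2,3] "today" : N\S
  [3,5] S\NP   <
    [3,4] "under" : PP\N
    [4,5] "some" : (S\NP)\(PP\N)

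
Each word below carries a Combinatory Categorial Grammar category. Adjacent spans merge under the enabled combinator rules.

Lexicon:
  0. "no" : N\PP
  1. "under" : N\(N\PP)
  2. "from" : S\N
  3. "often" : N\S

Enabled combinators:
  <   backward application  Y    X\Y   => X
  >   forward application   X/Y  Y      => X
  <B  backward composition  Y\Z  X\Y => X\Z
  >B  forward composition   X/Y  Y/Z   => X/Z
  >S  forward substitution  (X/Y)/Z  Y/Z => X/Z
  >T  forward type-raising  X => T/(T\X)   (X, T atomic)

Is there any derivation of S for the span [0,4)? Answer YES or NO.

N\PP N\(N\PP) S\N N\S
CKY chart[0,4] = {N, N/(N\N), NP/(NP\N), PP/(PP\N), S/(S\N)}; S ∉ chart

NO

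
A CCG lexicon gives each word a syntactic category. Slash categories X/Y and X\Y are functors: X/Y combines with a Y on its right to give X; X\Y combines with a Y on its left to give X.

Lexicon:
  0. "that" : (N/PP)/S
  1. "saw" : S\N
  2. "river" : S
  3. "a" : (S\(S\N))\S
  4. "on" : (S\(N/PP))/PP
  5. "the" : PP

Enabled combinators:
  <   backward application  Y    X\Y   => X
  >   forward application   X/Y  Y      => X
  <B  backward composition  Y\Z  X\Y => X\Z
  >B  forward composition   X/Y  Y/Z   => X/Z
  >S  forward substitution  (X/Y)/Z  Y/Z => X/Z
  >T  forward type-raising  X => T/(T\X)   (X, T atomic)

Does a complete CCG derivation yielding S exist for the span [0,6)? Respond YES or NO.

[0,6] S   <
  [0,4] N/PP   >
    [0,1] "that" : (N/PP)/S
    [1,4] S   <
      [1,2] "saw" : S\N
      [2,4] S\(S\N)   <
        [2,3] "river" : S
        [3,4] "a" : (S\(S\N))\S
  [4,6] S\(N/PP)   >
    [4,5] "on" : (S\(N/PP))/PP
    [5,6] "the" : PP

YES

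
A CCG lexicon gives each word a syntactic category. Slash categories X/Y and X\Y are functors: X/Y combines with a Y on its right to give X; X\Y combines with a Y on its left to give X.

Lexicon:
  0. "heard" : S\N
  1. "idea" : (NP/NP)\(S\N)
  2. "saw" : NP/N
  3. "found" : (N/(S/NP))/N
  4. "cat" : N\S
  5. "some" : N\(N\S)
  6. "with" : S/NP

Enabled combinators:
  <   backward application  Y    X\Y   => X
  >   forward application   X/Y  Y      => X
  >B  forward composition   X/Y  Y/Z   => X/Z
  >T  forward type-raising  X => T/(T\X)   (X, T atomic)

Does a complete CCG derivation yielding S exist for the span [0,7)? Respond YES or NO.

S\N (NP/NP)\(S\N) NP/N (N/(S/NP))/N N\S N\(N\S) S/NP
CKY chart[0,7] = {N/(N\NP), NP, NP/(NP\NP), NP/(N\N), PP/(PP\NP), S/(S\NP)}; S ∉ chart

NO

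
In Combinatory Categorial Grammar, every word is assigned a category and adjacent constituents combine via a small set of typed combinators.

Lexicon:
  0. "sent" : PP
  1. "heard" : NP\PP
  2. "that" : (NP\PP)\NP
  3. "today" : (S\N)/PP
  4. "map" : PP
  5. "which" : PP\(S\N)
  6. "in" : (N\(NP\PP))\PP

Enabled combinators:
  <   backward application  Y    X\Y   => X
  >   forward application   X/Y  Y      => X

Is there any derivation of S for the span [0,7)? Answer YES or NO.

NO

PP NP\PP (NP\PP)\NP (S\N)/PP PP PP\(S\N) (N\(NP\PP))\PP
CKY chart[0,7] = {N}; S ∉ chart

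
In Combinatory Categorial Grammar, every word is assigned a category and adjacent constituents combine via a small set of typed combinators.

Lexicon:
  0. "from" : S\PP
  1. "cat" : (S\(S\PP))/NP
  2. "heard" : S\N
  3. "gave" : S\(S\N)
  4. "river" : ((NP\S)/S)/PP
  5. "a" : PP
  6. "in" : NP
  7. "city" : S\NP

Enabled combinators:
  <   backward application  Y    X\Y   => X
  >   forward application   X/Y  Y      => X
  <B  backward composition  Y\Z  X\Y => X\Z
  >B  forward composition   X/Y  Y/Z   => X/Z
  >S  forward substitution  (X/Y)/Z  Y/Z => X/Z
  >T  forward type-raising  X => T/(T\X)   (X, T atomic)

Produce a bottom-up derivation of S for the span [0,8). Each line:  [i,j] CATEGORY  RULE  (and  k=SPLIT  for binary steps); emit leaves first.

[0,8] S   <
  [0,1] "from" : S\PP
  [1,8] S\(S\PP)   >
    [1,2] "cat" : (S\(S\PP))/NP
    [2,8] NP   <
      [2,4] S   <
        [2,3] "heard" : S\N
        [3,4] "gave" : S\(S\N)
      [4,8] NP\S   >
        [4,6] (NP\S)/S   >
          [4,5] "river" : ((NP\S)/S)/PP
          [5,6] "a" : PP
        [6,8] S   >
          [6,7] S/(S\NP)   >T
            [6,7] "in" : NP
          [7,8] "city" : S\NP

[0,1] S\PP  lex  "from"
[1,2] (S\(S\PP))/NP  lex  "cat"
[2,3] S\N  lex  "heard"
[3,4] S\(S\N)  lex  "gave"
[2,4] S  <  k=3
[4,5] ((NP\S)/S)/PP  lex  "river"
[5,6] PP  lex  "a"
[4,6] (NP\S)/S  >  k=5
[6,7] NP  lex  "in"
[6,7] S/(S\NP)  >T
[7,8] S\NP  lex  "city"
[6,8] S  >  k=7
[4,8] NP\S  >  k=6
[2,8] NP  <  k=4
[1,8] S\(S\PP)  >  k=2
[0,8] S  <  k=1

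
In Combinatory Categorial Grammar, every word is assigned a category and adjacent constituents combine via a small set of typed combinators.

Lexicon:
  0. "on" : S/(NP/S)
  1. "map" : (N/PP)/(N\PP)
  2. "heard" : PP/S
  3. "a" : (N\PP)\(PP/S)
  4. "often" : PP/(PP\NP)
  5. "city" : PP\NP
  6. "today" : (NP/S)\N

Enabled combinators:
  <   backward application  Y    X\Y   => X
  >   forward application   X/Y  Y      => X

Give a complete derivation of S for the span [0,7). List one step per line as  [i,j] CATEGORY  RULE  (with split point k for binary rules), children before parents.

[0,7] S   >
  [0,1] "on" : S/(NP/S)
  [1,7] NP/S   <
    [1,6] N   >
      [1,4] N/PP   >
        [1,2] "map" : (N/PP)/(N\PP)
        [2,4] N\PP   <
          [2,3] "heard" : PP/S
          [3,4] "a" : (N\PP)\(PP/S)
      [4,6] PP   >
        [4,5] "often" : PP/(PP\NP)
        [5,6] "city" : PP\NP
    [6,7] "today" : (NP/S)\N

[0,1] S/(NP/S)  lex  "on"
[1,2] (N/PP)/(N\PP)  lex  "map"
[2,3] PP/S  lex  "heard"
[3,4] (N\PP)\(PP/S)  lex  "a"
[2,4] N\PP  <  k=3
[1,4] N/PP  >  k=2
[4,5] PP/(PP\NP)  lex  "often"
[5,6] PP\NP  lex  "city"
[4,6] PP  >  k=5
[1,6] N  >  k=4
[6,7] (NP/S)\N  lex  "today"
[1,7] NP/S  <  k=6
[0,7] S  >  k=1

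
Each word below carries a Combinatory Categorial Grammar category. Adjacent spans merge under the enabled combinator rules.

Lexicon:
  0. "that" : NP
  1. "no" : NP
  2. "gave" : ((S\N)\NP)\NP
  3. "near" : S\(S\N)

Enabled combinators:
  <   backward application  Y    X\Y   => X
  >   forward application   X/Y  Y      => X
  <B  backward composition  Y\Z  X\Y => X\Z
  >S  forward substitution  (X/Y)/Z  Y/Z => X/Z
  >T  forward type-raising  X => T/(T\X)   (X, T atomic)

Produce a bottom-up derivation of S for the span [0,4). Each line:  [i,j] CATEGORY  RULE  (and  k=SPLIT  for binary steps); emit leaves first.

[0,4] S   <
  [0,3] S\N   <
    [0,1] "that" : NP
    [1,3] (S\N)\NP   <
      [1,2] "no" : NP
      [2,3] "gave" : ((S\N)\NP)\NP
  [3,4] "near" : S\(S\N)

[0,1] NP  lex  "that"
[1,2] NP  lex  "no"
[2,3] ((S\N)\NP)\NP  lex  "gave"
[1,3] (S\N)\NP  <  k=2
[0,3] S\N  <  k=1
[3,4] S\(S\N)  lex  "near"
[0,4] S  <  k=3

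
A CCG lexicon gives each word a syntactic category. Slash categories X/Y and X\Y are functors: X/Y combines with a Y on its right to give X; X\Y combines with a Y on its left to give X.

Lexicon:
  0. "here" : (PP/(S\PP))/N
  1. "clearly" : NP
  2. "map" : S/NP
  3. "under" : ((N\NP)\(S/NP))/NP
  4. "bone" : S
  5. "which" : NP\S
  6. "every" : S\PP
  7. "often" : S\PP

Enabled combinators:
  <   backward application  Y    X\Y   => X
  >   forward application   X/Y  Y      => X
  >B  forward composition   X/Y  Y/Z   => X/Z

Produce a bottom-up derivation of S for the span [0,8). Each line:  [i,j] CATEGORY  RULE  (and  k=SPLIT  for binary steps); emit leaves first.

[0,1] (PP/(S\PP))/N  lex  "here"
[1,2] NP  lex  "clearly"
[2,3] S/NP  lex  "map"
[3,4] ((N\NP)\(S/NP))/NP  lex  "under"
[4,5] S  lex  "bone"
[5,6] NP\S  lex  "which"
[4,6] NP  <  k=5
[3,6] (N\NP)\(S/NP)  >  k=4
[2,6] N\NP  <  k=3
[1,6] N  <  k=2
[0,6] PP/(S\PP)  >  k=1
[6,7] S\PP  lex  "every"
[0,7] PP  >  k=6
[7,8] S\PP  lex  "often"
[0,8] S  <  k=7

[0,8] S   <
  [0,7] PP   >
    [0,6] PP/(S\PP)   >
      [0,1] "here" : (PP/(S\PP))/N
      [1,6] N   <
        [1,2] "clearly" : NP
        [2,6] N\NP   <
          [2,3] "map" : S/NP
          [3,6] (N\NP)\(S/NP)   >
            [3,4] "under" : ((N\NP)\(S/NP))/NP
            [4,6] NP   <
              [4,5] "bone" : S
              [5,6] "which" : NP\S
    [6,7] "every" : S\PP
  [7,8] "often" : S\PP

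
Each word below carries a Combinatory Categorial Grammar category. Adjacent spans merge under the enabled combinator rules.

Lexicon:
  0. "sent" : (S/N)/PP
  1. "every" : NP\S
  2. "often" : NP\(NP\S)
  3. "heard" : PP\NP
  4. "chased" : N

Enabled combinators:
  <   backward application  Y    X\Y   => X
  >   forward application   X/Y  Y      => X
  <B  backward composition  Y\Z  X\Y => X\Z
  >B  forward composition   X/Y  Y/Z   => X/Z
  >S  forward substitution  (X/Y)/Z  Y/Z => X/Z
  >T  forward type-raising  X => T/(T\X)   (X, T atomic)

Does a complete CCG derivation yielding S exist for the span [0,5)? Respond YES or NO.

YES

[0,5] S   >
  [0,4] S/N   >
    [0,1] "sent" : (S/N)/PP
    [1,4] PP   <
      [1,3] NP   <
        [1,2] "every" : NP\S
        [2,3] "often" : NP\(NP\S)
      [3,4] "heard" : PP\NP
  [4,5] "chased" : N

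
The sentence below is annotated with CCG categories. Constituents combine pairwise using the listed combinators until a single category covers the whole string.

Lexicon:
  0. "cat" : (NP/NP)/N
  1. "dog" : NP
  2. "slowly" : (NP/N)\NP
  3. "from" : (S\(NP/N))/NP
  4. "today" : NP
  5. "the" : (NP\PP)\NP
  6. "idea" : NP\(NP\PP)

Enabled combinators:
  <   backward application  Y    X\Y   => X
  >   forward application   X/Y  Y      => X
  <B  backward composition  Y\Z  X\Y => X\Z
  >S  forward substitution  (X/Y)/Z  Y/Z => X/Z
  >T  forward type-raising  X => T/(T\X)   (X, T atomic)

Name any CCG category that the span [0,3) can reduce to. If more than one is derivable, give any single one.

NP/N

[0,7] S   <
  [0,3] NP/N   >S
    [0,1] "cat" : (NP/NP)/N
    [1,3] NP/N   <
      [1,2] "dog" : NP
      [2,3] "slowly" : (NP/N)\NP
  [3,7] S\(NP/N)   >
    [3,4] "from" : (S\(NP/N))/NP
    [4,7] NP   <
      [4,6] NP\PP   <
        [4,5] "today" : NP
        [5,6] "the" : (NP\PP)\NP
      [6,7] "idea" : NP\(NP\PP)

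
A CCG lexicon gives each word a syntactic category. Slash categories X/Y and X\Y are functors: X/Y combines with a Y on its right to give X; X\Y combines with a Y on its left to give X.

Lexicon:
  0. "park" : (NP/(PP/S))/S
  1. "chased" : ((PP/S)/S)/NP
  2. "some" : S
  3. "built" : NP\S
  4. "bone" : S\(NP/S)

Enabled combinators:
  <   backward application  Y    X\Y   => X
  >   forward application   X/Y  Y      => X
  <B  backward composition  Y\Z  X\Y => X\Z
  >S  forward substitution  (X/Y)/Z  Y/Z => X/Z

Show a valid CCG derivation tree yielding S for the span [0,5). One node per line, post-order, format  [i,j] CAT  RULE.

[0,1] (NP/(PP/S))/S  lex  "park"
[1,2] ((PP/S)/S)/NP  lex  "chased"
[2,3] S  lex  "some"
[3,4] NP\S  lex  "built"
[2,4] NP  <  k=3
[1,4] (PP/S)/S  >  k=2
[0,4] NP/S  >S  k=1
[4,5] S\(NP/S)  lex  "bone"
[0,5] S  <  k=4

[0,5] S   <
  [0,4] NP/S   >S
    [0,1] "park" : (NP/(PP/S))/S
    [1,4] (PP/S)/S   >
      [1,2] "chased" : ((PP/S)/S)/NP
      [2,4] NP   <
        [2,3] "some" : S
        [3,4] "built" : NP\S
  [4,5] "bone" : S\(NP/S)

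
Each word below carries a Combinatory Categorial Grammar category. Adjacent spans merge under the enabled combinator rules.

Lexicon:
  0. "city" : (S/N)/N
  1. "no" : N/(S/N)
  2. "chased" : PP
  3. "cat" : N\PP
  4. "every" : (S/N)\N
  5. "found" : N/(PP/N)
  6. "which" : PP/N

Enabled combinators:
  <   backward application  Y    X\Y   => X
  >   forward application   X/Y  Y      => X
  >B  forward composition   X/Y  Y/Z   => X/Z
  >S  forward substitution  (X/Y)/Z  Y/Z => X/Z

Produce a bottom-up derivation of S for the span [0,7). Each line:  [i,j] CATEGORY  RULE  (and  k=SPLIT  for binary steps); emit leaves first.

[0,1] (S/N)/N  lex  "city"
[1,2] N/(S/N)  lex  "no"
[2,3] PP  lex  "chased"
[3,4] N\PP  lex  "cat"
[2,4] N  <  k=3
[4,5] (S/N)\N  lex  "every"
[2,5] S/N  <  k=4
[1,5] N  >  k=2
[0,5] S/N  >  k=1
[5,6] N/(PP/N)  lex  "found"
[6,7] PP/N  lex  "which"
[5,7] N  >  k=6
[0,7] S  >  k=5

[0,7] S   >
  [0,5] S/N   >
    [0,1] "city" : (S/N)/N
    [1,5] N   >
      [1,2] "no" : N/(S/N)
      [2,5] S/N   <
        [2,4] N   <
          [2,3] "chased" : PP
          [3,4] "cat" : N\PP
        [4,5] "every" : (S/N)\N
  [5,7] N   >
    [5,6] "found" : N/(PP/N)
    [6,7] "which" : PP/N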